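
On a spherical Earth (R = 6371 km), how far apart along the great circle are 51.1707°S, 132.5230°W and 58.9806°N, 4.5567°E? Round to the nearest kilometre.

17204 km

Δλ = 4.5567 − -132.5230 = 137.0797°.
Δφ = 58.9806 − -51.1707 = 110.1513°.
a = sin²(Δφ/2) + cos φ₁ · cos φ₂ · sin²(Δλ/2) = 0.952114.
c = 2·atan2(√a, √(1−a)) = 2.70036 rad → d = 6371·c ≈ 17204.02 km.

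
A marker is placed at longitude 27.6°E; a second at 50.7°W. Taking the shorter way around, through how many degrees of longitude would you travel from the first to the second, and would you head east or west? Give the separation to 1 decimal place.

78.3° west

Raw difference: -50.7 − 27.6 = -78.3°.
Normalise into (−180°, 180°]: -78.3° stays -78.3°.
Negative ⇒ the second point lies to the west; separation 78.3°.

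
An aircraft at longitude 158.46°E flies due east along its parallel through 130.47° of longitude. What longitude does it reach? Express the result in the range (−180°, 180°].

Start at +158.46°; shift +130.47° → +288.93°.
+288.93° lies outside (−180°, 180°]; subtract 360° → -71.07°.

71.07°W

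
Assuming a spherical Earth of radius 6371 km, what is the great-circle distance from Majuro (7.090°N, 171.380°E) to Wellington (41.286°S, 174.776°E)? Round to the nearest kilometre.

Δλ = 174.776 − 171.380 = 3.396°.
Δφ = -41.286 − 7.090 = -48.376°.
a = sin²(Δφ/2) + cos φ₁ · cos φ₂ · sin²(Δλ/2) = 0.168535.
c = 2·atan2(√a, √(1−a)) = 0.84607 rad → d = 6371·c ≈ 5390.32 km.

5390 km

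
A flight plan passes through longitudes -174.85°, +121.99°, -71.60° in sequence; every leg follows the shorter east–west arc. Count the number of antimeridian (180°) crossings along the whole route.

2

Leg 1: -174.85° → +121.99°, shortest Δλ = -63.16° (west) — crosses 180°.
Leg 2: +121.99° → -71.60°, shortest Δλ = 166.41° (east) — crosses 180°.
Total crossings: 2.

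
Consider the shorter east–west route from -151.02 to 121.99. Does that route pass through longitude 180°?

Yes

Naïve |121.99 − -151.02| = 273.01° > 180°, so the shorter arc goes the other way round — across 180°.
Signed shortest Δλ = ((121.99 − -151.02 + 180) mod 360) − 180 = -86.99°.
Going west by 86.99° from -151.02° passes through 180° before reaching +121.99°.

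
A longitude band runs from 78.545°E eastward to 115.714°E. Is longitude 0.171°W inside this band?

Band width going east from +78.545° to +115.714°: ((115.714 − 78.545) mod 360) = 37.169°.
Offset of -0.171° east of the west edge: ((-0.171 − 78.545) mod 360) = 281.284°.
281.284° > 37.169° ⇒ outside.

No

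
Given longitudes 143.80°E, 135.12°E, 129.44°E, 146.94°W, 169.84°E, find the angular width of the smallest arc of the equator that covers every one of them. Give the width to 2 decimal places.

Sort the longitudes: -146.94°, +129.44°, +135.12°, +143.80°, +169.84°.
Eastward gaps between consecutive values (wrapping around): 276.38°, 5.68°, 8.68°, 26.04°, 43.22°.
Largest gap = 276.38° ⇒ minimal covering band is its complement: 360° − 276.38° = 83.62°.
Band runs from +129.44° eastward to -146.94°, crossing the antimeridian.

83.62°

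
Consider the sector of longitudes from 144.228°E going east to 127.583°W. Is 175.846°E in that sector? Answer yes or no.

Yes

Band width going east from +144.228° to -127.583°: ((-127.583 − 144.228) mod 360) = 88.189°.
Offset of +175.846° east of the west edge: ((175.846 − 144.228) mod 360) = 31.618°.
31.618° ≤ 88.189° ⇒ inside.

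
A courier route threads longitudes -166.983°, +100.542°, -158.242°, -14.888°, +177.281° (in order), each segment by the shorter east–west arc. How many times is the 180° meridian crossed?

Leg 1: -166.983° → +100.542°, shortest Δλ = -92.475° (west) — crosses 180°.
Leg 2: +100.542° → -158.242°, shortest Δλ = 101.216° (east) — crosses 180°.
Leg 3: -158.242° → -14.888°, shortest Δλ = 143.354° (east) — does not cross 180°.
Leg 4: -14.888° → +177.281°, shortest Δλ = -167.831° (west) — crosses 180°.
Total crossings: 3.

3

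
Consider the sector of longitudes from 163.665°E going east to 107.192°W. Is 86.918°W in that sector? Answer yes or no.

No

Band width going east from +163.665° to -107.192°: ((-107.192 − 163.665) mod 360) = 89.143°.
Offset of -86.918° east of the west edge: ((-86.918 − 163.665) mod 360) = 109.417°.
109.417° > 89.143° ⇒ outside.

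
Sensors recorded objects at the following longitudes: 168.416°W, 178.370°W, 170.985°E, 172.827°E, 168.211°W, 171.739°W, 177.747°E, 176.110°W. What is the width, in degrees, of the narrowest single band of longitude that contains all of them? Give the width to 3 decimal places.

Sort the longitudes: -178.370°, -176.110°, -171.739°, -168.416°, -168.211°, +170.985°, +172.827°, +177.747°.
Eastward gaps between consecutive values (wrapping around): 2.260°, 4.371°, 3.323°, 0.205°, 339.196°, 1.842°, 4.920°, 3.883°.
Largest gap = 339.196° ⇒ minimal covering band is its complement: 360° − 339.196° = 20.804°.
Band runs from +170.985° eastward to -168.211°, crossing the antimeridian.

20.804°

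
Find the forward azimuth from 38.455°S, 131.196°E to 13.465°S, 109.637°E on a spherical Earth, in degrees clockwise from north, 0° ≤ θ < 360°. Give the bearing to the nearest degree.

Δλ = 109.637 − 131.196 = -21.559°.
θ = atan2( sin Δλ · cos φ₂ , cos φ₁ · sin φ₂ − sin φ₁ · cos φ₂ · cos Δλ )
  = atan2(-0.35736, 0.38015) = -43.230° → normalised to [0°, 360°): 316.770°.

317°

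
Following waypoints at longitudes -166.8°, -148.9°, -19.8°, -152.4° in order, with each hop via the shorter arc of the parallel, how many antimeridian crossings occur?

Leg 1: -166.8° → -148.9°, shortest Δλ = 17.9° (east) — does not cross 180°.
Leg 2: -148.9° → -19.8°, shortest Δλ = 129.1° (east) — does not cross 180°.
Leg 3: -19.8° → -152.4°, shortest Δλ = -132.6° (west) — does not cross 180°.
Total crossings: 0.

0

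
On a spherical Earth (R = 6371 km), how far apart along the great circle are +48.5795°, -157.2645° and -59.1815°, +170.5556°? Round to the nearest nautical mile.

6660 nmi

Δλ = 170.5556 − -157.2645 = 327.8201°; wrapped into (−180°, 180°]: -32.1799°.
Δφ = -59.1815 − 48.5795 = -107.7610°.
a = sin²(Δφ/2) + cos φ₁ · cos φ₂ · sin²(Δλ/2) = 0.678558.
c = 2·atan2(√a, √(1−a)) = 1.93597 rad → d = 6371·c ≈ 12334.09 km ≈ 6659.88 nmi.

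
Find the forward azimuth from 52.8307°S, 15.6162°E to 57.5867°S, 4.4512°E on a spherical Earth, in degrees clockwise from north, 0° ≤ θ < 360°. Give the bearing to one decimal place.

Δλ = 4.4512 − 15.6162 = -11.1650°.
θ = atan2( sin Δλ · cos φ₂ , cos φ₁ · sin φ₂ − sin φ₁ · cos φ₂ · cos Δλ )
  = atan2(-0.10379, -0.09100) = -131.242° → normalised to [0°, 360°): 228.758°.

228.8°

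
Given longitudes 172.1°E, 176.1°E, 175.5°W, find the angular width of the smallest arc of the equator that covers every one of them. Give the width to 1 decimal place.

Sort the longitudes: -175.5°, +172.1°, +176.1°.
Eastward gaps between consecutive values (wrapping around): 347.6°, 4.0°, 8.4°.
Largest gap = 347.6° ⇒ minimal covering band is its complement: 360° − 347.6° = 12.4°.
Band runs from +172.1° eastward to -175.5°, crossing the antimeridian.

12.4°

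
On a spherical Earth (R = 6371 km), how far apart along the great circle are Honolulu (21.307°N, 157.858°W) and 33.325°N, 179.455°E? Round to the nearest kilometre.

2600 km

Δλ = 179.455 − -157.858 = 337.313°; wrapped into (−180°, 180°]: -22.687°.
Δφ = 33.325 − 21.307 = 12.018°.
a = sin²(Δφ/2) + cos φ₁ · cos φ₂ · sin²(Δλ/2) = 0.041075.
c = 2·atan2(√a, √(1−a)) = 0.40817 rad → d = 6371·c ≈ 2600.43 km.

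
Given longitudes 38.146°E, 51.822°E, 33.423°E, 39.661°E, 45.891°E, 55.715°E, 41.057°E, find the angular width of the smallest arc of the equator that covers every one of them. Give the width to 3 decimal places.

Sort the longitudes: +33.423°, +38.146°, +39.661°, +41.057°, +45.891°, +51.822°, +55.715°.
Eastward gaps between consecutive values (wrapping around): 4.723°, 1.515°, 1.396°, 4.834°, 5.931°, 3.893°, 337.708°.
Largest gap = 337.708° ⇒ minimal covering band is its complement: 360° − 337.708° = 22.292°.
Band runs from +33.423° eastward to +55.715°.

22.292°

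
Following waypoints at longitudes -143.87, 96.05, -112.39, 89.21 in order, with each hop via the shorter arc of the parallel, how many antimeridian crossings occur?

3

Leg 1: -143.87° → +96.05°, shortest Δλ = -120.08° (west) — crosses 180°.
Leg 2: +96.05° → -112.39°, shortest Δλ = 151.56° (east) — crosses 180°.
Leg 3: -112.39° → +89.21°, shortest Δλ = -158.4° (west) — crosses 180°.
Total crossings: 3.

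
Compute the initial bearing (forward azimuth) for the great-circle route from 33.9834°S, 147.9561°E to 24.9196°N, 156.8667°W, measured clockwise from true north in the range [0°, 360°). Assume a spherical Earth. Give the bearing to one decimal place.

Δλ = -156.8667 − 147.9561 = -304.8228°; wrapped into (−180°, 180°]: 55.1772°.
θ = atan2( sin Δλ · cos φ₂ , cos φ₁ · sin φ₂ − sin φ₁ · cos φ₂ · cos Δλ )
  = atan2(0.74449, 0.63885) = 49.367° → normalised to [0°, 360°): 49.367°.

49.4°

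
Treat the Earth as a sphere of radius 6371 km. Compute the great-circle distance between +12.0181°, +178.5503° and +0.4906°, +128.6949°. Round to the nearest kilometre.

5646 km

Δλ = 128.6949 − 178.5503 = -49.8554°.
Δφ = 0.4906 − 12.0181 = -11.5275°.
a = sin²(Δφ/2) + cos φ₁ · cos φ₂ · sin²(Δλ/2) = 0.183826.
c = 2·atan2(√a, √(1−a)) = 0.88622 rad → d = 6371·c ≈ 5646.09 km.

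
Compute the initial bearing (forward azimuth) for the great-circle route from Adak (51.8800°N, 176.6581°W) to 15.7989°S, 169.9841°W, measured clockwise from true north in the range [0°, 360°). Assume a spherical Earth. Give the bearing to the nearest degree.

Δλ = -169.9841 − -176.6581 = 6.6740°.
θ = atan2( sin Δλ · cos φ₂ , cos φ₁ · sin φ₂ − sin φ₁ · cos φ₂ · cos Δλ )
  = atan2(0.11183, -0.91994) = 173.069° → normalised to [0°, 360°): 173.069°.

173°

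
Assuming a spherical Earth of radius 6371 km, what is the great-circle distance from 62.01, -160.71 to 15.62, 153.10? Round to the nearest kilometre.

Δλ = 153.10 − -160.71 = 313.81°; wrapped into (−180°, 180°]: -46.19°.
Δφ = 15.62 − 62.01 = -46.39°.
a = sin²(Δφ/2) + cos φ₁ · cos φ₂ · sin²(Δλ/2) = 0.224672.
c = 2·atan2(√a, √(1−a)) = 0.98765 rad → d = 6371·c ≈ 6292.29 km.

6292 km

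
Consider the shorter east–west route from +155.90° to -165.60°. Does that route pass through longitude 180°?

Yes

Naïve |-165.60 − 155.90| = 321.5° > 180°, so the shorter arc goes the other way round — across 180°.
Signed shortest Δλ = ((-165.60 − 155.90 + 180) mod 360) − 180 = 38.5°.
Going east by 38.5° from +155.90° passes through 180° before reaching -165.60°.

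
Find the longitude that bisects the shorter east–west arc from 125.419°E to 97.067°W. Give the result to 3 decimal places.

Signed shortest Δλ from +125.419° to -97.067° is +137.514°.
Midpoint longitude = +125.419° + (+137.514°)/2 = +125.419° + 68.757° = +194.176°.
Normalise into (−180°, 180°]: -165.824°.
(The naïve average (+125.419 + -97.067)/2 = 14.176° is on the wrong side of the globe.)

165.824°W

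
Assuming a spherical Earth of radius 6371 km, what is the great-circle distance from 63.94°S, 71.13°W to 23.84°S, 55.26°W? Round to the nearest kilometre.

4608 km

Δλ = -55.26 − -71.13 = 15.87°.
Δφ = -23.84 − -63.94 = 40.10°.
a = sin²(Δφ/2) + cos φ₁ · cos φ₂ · sin²(Δλ/2) = 0.125197.
c = 2·atan2(√a, √(1−a)) = 0.72333 rad → d = 6371·c ≈ 4608.34 km.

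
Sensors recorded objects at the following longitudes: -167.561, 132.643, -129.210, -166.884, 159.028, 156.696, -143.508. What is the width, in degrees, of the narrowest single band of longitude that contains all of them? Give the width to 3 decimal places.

98.147°

Sort the longitudes: -167.561°, -166.884°, -143.508°, -129.210°, +132.643°, +156.696°, +159.028°.
Eastward gaps between consecutive values (wrapping around): 0.677°, 23.376°, 14.298°, 261.853°, 24.053°, 2.332°, 33.411°.
Largest gap = 261.853° ⇒ minimal covering band is its complement: 360° − 261.853° = 98.147°.
Band runs from +132.643° eastward to -129.210°, crossing the antimeridian.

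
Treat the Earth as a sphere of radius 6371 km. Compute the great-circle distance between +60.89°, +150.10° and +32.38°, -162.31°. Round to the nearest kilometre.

4653 km

Δλ = -162.31 − 150.10 = -312.41°; wrapped into (−180°, 180°]: 47.59°.
Δφ = 32.38 − 60.89 = -28.51°.
a = sin²(Δφ/2) + cos φ₁ · cos φ₂ · sin²(Δλ/2) = 0.127512.
c = 2·atan2(√a, √(1−a)) = 0.73030 rad → d = 6371·c ≈ 4652.73 km.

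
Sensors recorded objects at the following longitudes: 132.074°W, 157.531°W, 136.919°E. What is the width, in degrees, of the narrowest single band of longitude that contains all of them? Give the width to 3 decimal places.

91.007°

Sort the longitudes: -157.531°, -132.074°, +136.919°.
Eastward gaps between consecutive values (wrapping around): 25.457°, 268.993°, 65.550°.
Largest gap = 268.993° ⇒ minimal covering band is its complement: 360° − 268.993° = 91.007°.
Band runs from +136.919° eastward to -132.074°, crossing the antimeridian.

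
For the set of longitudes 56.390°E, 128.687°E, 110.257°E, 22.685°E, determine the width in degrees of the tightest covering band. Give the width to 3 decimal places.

Sort the longitudes: +22.685°, +56.390°, +110.257°, +128.687°.
Eastward gaps between consecutive values (wrapping around): 33.705°, 53.867°, 18.430°, 253.998°.
Largest gap = 253.998° ⇒ minimal covering band is its complement: 360° − 253.998° = 106.002°.
Band runs from +22.685° eastward to +128.687°.

106.002°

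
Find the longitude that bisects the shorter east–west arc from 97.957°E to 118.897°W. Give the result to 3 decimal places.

Signed shortest Δλ from +97.957° to -118.897° is +143.146°.
Midpoint longitude = +97.957° + (+143.146°)/2 = +97.957° + 71.573° = +169.530°.
(The naïve average (+97.957 + -118.897)/2 = -10.47° is on the wrong side of the globe.)

169.530°E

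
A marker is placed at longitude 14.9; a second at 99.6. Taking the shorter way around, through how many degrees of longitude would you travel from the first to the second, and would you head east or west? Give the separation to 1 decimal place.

84.7° east

Raw difference: 99.6 − 14.9 = 84.7°.
Normalise into (−180°, 180°]: 84.7° stays 84.7°.
Positive ⇒ the second point lies to the east; separation 84.7°.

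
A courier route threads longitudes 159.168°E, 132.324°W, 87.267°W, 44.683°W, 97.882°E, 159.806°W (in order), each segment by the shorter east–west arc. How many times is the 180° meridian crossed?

2

Leg 1: +159.168° → -132.324°, shortest Δλ = 68.508° (east) — crosses 180°.
Leg 2: -132.324° → -87.267°, shortest Δλ = 45.057° (east) — does not cross 180°.
Leg 3: -87.267° → -44.683°, shortest Δλ = 42.584° (east) — does not cross 180°.
Leg 4: -44.683° → +97.882°, shortest Δλ = 142.565° (east) — does not cross 180°.
Leg 5: +97.882° → -159.806°, shortest Δλ = 102.312° (east) — crosses 180°.
Total crossings: 2.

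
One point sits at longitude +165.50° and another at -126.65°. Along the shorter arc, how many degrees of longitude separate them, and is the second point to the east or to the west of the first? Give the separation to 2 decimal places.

67.85° east

Raw difference: -126.65 − 165.50 = -292.15°.
Normalise into (−180°, 180°]: -292.15° + 360° = 67.85°.
Positive ⇒ the second point lies to the east; separation 67.85°.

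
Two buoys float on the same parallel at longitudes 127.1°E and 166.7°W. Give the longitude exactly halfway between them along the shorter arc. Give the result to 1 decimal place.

Signed shortest Δλ from +127.1° to -166.7° is +66.2°.
Midpoint longitude = +127.1° + (+66.2°)/2 = +127.1° + 33.1° = +160.2°.
(The naïve average (+127.1 + -166.7)/2 = -19.8° is on the wrong side of the globe.)

160.2°E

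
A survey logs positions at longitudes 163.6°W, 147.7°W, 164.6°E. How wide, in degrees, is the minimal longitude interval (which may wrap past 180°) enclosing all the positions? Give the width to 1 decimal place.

47.7°

Sort the longitudes: -163.6°, -147.7°, +164.6°.
Eastward gaps between consecutive values (wrapping around): 15.9°, 312.3°, 31.8°.
Largest gap = 312.3° ⇒ minimal covering band is its complement: 360° − 312.3° = 47.7°.
Band runs from +164.6° eastward to -147.7°, crossing the antimeridian.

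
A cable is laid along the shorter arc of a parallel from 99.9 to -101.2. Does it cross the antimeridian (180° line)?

Yes

Naïve |-101.2 − 99.9| = 201.1° > 180°, so the shorter arc goes the other way round — across 180°.
Signed shortest Δλ = ((-101.2 − 99.9 + 180) mod 360) − 180 = 158.9°.
Going east by 158.9° from +99.9° passes through 180° before reaching -101.2°.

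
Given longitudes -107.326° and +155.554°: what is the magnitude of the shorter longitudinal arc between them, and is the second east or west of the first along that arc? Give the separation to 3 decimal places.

97.120° west

Raw difference: 155.554 − -107.326 = 262.88°.
Normalise into (−180°, 180°]: 262.88° − 360° = -97.12°.
Negative ⇒ the second point lies to the west; separation 97.120°.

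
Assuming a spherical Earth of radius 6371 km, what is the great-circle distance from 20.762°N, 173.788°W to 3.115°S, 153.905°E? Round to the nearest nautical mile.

Δλ = 153.905 − -173.788 = 327.693°; wrapped into (−180°, 180°]: -32.307°.
Δφ = -3.115 − 20.762 = -23.877°.
a = sin²(Δφ/2) + cos φ₁ · cos φ₂ · sin²(Δλ/2) = 0.115060.
c = 2·atan2(√a, √(1−a)) = 0.69214 rad → d = 6371·c ≈ 4409.65 km ≈ 2381.02 nmi.

2381 nmi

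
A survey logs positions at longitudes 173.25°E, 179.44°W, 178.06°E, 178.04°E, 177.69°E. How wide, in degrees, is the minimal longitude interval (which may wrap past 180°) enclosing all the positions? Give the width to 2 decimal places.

7.31°

Sort the longitudes: -179.44°, +173.25°, +177.69°, +178.04°, +178.06°.
Eastward gaps between consecutive values (wrapping around): 352.69°, 4.44°, 0.35°, 0.02°, 2.50°.
Largest gap = 352.69° ⇒ minimal covering band is its complement: 360° − 352.69° = 7.31°.
Band runs from +173.25° eastward to -179.44°, crossing the antimeridian.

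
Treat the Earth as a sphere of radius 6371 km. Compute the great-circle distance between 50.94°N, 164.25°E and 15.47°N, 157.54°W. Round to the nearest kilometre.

Δλ = -157.54 − 164.25 = -321.79°; wrapped into (−180°, 180°]: 38.21°.
Δφ = 15.47 − 50.94 = -35.47°.
a = sin²(Δφ/2) + cos φ₁ · cos φ₂ · sin²(Δλ/2) = 0.157848.
c = 2·atan2(√a, √(1−a)) = 0.81715 rad → d = 6371·c ≈ 5206.05 km.

5206 km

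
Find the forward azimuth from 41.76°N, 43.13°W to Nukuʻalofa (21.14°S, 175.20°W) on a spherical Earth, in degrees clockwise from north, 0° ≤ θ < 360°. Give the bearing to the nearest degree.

Δλ = -175.20 − -43.13 = -132.07°.
θ = atan2( sin Δλ · cos φ₂ , cos φ₁ · sin φ₂ − sin φ₁ · cos φ₂ · cos Δλ )
  = atan2(-0.69237, 0.14720) = -77.998° → normalised to [0°, 360°): 282.002°.

282°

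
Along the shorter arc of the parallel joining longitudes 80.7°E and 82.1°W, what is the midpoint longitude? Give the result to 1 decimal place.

0.7°W

Signed shortest Δλ from +80.7° to -82.1° is -162.8°.
Midpoint longitude = +80.7° + (-162.8°)/2 = +80.7° − 81.4° = -0.7°.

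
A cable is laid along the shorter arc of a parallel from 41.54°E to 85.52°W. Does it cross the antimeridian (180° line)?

Signed shortest Δλ = ((-85.52 − 41.54 + 180) mod 360) − 180 = -127.06°.
Going west by 127.06° from +41.54° reaches -85.52° without touching 180°.

No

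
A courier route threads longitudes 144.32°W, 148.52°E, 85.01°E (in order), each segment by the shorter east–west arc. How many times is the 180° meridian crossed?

1

Leg 1: -144.32° → +148.52°, shortest Δλ = -67.16° (west) — crosses 180°.
Leg 2: +148.52° → +85.01°, shortest Δλ = -63.51° (west) — does not cross 180°.
Total crossings: 1.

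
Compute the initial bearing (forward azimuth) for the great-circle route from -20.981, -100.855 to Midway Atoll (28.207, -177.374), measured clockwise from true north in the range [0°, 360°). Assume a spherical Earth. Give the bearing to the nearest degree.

301°

Δλ = -177.374 − -100.855 = -76.519°.
θ = atan2( sin Δλ · cos φ₂ , cos φ₁ · sin φ₂ − sin φ₁ · cos φ₂ · cos Δλ )
  = atan2(-0.85696, 0.51488) = -59.002° → normalised to [0°, 360°): 300.998°.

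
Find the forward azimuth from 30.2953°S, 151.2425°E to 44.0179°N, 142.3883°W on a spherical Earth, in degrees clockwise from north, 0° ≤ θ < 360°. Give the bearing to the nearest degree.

Δλ = -142.3883 − 151.2425 = -293.6308°; wrapped into (−180°, 180°]: 66.3692°.
θ = atan2( sin Δλ · cos φ₂ , cos φ₁ · sin φ₂ − sin φ₁ · cos φ₂ · cos Δλ )
  = atan2(0.65882, 0.74540) = 41.472° → normalised to [0°, 360°): 41.472°.

41°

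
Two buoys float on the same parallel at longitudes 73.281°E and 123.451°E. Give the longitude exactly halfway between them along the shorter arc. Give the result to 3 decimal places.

98.366°E

Signed shortest Δλ from +73.281° to +123.451° is +50.170°.
Midpoint longitude = +73.281° + (+50.170°)/2 = +73.281° + 25.085° = +98.366°.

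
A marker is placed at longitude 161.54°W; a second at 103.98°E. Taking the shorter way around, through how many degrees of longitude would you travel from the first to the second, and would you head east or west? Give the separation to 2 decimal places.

Raw difference: 103.98 − -161.54 = 265.52°.
Normalise into (−180°, 180°]: 265.52° − 360° = -94.48°.
Negative ⇒ the second point lies to the west; separation 94.48°.

94.48° west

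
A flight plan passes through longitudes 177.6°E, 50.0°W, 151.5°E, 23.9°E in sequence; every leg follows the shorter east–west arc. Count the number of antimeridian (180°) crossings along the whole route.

Leg 1: +177.6° → -50.0°, shortest Δλ = 132.4° (east) — crosses 180°.
Leg 2: -50.0° → +151.5°, shortest Δλ = -158.5° (west) — crosses 180°.
Leg 3: +151.5° → +23.9°, shortest Δλ = -127.6° (west) — does not cross 180°.
Total crossings: 2.

2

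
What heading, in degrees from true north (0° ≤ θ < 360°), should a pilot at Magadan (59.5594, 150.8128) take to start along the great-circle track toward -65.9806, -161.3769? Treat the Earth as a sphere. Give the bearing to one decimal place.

Δλ = -161.3769 − 150.8128 = -312.1897°; wrapped into (−180°, 180°]: 47.8103°.
θ = atan2( sin Δλ · cos φ₂ , cos φ₁ · sin φ₂ − sin φ₁ · cos φ₂ · cos Δλ )
  = atan2(0.30159, -0.69846) = 156.646° → normalised to [0°, 360°): 156.646°.

156.6°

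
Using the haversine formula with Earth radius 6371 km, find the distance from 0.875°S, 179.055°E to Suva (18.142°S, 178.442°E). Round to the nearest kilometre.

Δλ = 178.442 − 179.055 = -0.613°.
Δφ = -18.142 − -0.875 = -17.267°.
a = sin²(Δφ/2) + cos φ₁ · cos φ₂ · sin²(Δλ/2) = 0.022561.
c = 2·atan2(√a, √(1−a)) = 0.30155 rad → d = 6371·c ≈ 1921.17 km.

1921 km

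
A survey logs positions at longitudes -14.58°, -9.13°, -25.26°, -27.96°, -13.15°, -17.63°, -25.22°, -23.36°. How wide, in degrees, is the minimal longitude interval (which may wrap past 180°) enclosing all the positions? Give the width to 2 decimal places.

18.83°

Sort the longitudes: -27.96°, -25.26°, -25.22°, -23.36°, -17.63°, -14.58°, -13.15°, -9.13°.
Eastward gaps between consecutive values (wrapping around): 2.70°, 0.04°, 1.86°, 5.73°, 3.05°, 1.43°, 4.02°, 341.17°.
Largest gap = 341.17° ⇒ minimal covering band is its complement: 360° − 341.17° = 18.83°.
Band runs from -27.96° eastward to -9.13°.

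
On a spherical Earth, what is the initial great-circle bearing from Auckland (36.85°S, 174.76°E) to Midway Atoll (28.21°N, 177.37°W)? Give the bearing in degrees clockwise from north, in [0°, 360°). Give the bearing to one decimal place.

Δλ = -177.37 − 174.76 = -352.13°; wrapped into (−180°, 180°]: 7.87°.
θ = atan2( sin Δλ · cos φ₂ , cos φ₁ · sin φ₂ − sin φ₁ · cos φ₂ · cos Δλ )
  = atan2(0.12066, 0.90177) = 7.621° → normalised to [0°, 360°): 7.621°.

7.6°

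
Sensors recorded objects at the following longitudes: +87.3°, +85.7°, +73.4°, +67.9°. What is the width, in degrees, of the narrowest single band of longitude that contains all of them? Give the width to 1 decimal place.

19.4°

Sort the longitudes: +67.9°, +73.4°, +85.7°, +87.3°.
Eastward gaps between consecutive values (wrapping around): 5.5°, 12.3°, 1.6°, 340.6°.
Largest gap = 340.6° ⇒ minimal covering band is its complement: 360° − 340.6° = 19.4°.
Band runs from +67.9° eastward to +87.3°.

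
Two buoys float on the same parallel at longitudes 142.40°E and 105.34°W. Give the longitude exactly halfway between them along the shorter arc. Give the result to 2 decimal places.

161.47°W

Signed shortest Δλ from +142.40° to -105.34° is +112.26°.
Midpoint longitude = +142.40° + (+112.26°)/2 = +142.40° + 56.13° = +198.53°.
Normalise into (−180°, 180°]: -161.47°.
(The naïve average (+142.40 + -105.34)/2 = 18.53° is on the wrong side of the globe.)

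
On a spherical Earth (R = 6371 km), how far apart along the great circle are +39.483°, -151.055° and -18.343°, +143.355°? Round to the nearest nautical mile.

5050 nmi

Δλ = 143.355 − -151.055 = 294.410°; wrapped into (−180°, 180°]: -65.590°.
Δφ = -18.343 − 39.483 = -57.826°.
a = sin²(Δφ/2) + cos φ₁ · cos φ₂ · sin²(Δλ/2) = 0.448675.
c = 2·atan2(√a, √(1−a)) = 1.46796 rad → d = 6371·c ≈ 9352.40 km ≈ 5049.89 nmi.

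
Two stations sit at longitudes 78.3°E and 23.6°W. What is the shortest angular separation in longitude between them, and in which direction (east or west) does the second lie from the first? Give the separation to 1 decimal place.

Raw difference: -23.6 − 78.3 = -101.9°.
Normalise into (−180°, 180°]: -101.9° stays -101.9°.
Negative ⇒ the second point lies to the west; separation 101.9°.

101.9° west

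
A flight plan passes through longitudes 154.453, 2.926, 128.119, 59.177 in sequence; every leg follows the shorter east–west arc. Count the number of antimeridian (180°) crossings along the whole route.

0

Leg 1: +154.453° → +2.926°, shortest Δλ = -151.527° (west) — does not cross 180°.
Leg 2: +2.926° → +128.119°, shortest Δλ = 125.193° (east) — does not cross 180°.
Leg 3: +128.119° → +59.177°, shortest Δλ = -68.942° (west) — does not cross 180°.
Total crossings: 0.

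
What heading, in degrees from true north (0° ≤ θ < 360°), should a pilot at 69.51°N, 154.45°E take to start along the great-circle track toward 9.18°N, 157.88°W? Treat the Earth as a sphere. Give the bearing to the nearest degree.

128°

Δλ = -157.88 − 154.45 = -312.33°; wrapped into (−180°, 180°]: 47.67°.
θ = atan2( sin Δλ · cos φ₂ , cos φ₁ · sin φ₂ − sin φ₁ · cos φ₂ · cos Δλ )
  = atan2(0.72981, -0.56687) = 127.838° → normalised to [0°, 360°): 127.838°.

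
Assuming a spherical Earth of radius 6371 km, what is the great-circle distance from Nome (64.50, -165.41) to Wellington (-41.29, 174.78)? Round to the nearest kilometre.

11890 km

Δλ = 174.78 − -165.41 = 340.19°; wrapped into (−180°, 180°]: -19.81°.
Δφ = -41.29 − 64.50 = -105.79°.
a = sin²(Δφ/2) + cos φ₁ · cos φ₂ · sin²(Δλ/2) = 0.645628.
c = 2·atan2(√a, √(1−a)) = 1.86633 rad → d = 6371·c ≈ 11890.42 km.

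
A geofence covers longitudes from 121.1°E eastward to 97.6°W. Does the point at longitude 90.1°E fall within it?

Band width going east from +121.1° to -97.6°: ((-97.6 − 121.1) mod 360) = 141.3°.
Offset of +90.1° east of the west edge: ((90.1 − 121.1) mod 360) = 329.0°.
329.0° > 141.3° ⇒ outside.

No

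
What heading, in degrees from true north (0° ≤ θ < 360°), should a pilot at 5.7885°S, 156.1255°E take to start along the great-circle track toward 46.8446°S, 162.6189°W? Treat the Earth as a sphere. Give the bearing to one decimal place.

Δλ = -162.6189 − 156.1255 = -318.7444°; wrapped into (−180°, 180°]: 41.2556°.
θ = atan2( sin Δλ · cos φ₂ , cos φ₁ · sin φ₂ − sin φ₁ · cos φ₂ · cos Δλ )
  = atan2(0.45103, -0.67392) = 146.207° → normalised to [0°, 360°): 146.207°.

146.2°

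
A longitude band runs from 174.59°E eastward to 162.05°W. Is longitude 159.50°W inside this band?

Band width going east from +174.59° to -162.05°: ((-162.05 − 174.59) mod 360) = 23.36°.
Offset of -159.50° east of the west edge: ((-159.50 − 174.59) mod 360) = 25.91°.
25.91° > 23.36° ⇒ outside.

No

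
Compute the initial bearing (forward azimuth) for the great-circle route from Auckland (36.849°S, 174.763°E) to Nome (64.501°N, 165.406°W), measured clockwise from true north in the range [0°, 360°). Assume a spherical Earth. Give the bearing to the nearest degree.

9°

Δλ = -165.406 − 174.763 = -340.169°; wrapped into (−180°, 180°]: 19.831°.
θ = atan2( sin Δλ · cos φ₂ , cos φ₁ · sin φ₂ − sin φ₁ · cos φ₂ · cos Δλ )
  = atan2(0.14604, 0.96513) = 8.605° → normalised to [0°, 360°): 8.605°.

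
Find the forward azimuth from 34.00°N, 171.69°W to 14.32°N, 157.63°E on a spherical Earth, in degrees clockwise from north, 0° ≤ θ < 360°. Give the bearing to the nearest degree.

242°

Δλ = 157.63 − -171.69 = 329.32°; wrapped into (−180°, 180°]: -30.68°.
θ = atan2( sin Δλ · cos φ₂ , cos φ₁ · sin φ₂ − sin φ₁ · cos φ₂ · cos Δλ )
  = atan2(-0.49439, -0.26093) = -117.824° → normalised to [0°, 360°): 242.176°.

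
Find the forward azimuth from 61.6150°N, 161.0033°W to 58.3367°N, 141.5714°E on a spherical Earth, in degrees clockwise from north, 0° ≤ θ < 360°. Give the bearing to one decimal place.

Δλ = 141.5714 − -161.0033 = 302.5747°; wrapped into (−180°, 180°]: -57.4253°.
θ = atan2( sin Δλ · cos φ₂ , cos φ₁ · sin φ₂ − sin φ₁ · cos φ₂ · cos Δλ )
  = atan2(-0.44235, 0.15599) = -70.575° → normalised to [0°, 360°): 289.425°.

289.4°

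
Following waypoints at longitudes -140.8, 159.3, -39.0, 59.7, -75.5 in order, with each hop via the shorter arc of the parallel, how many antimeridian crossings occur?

2

Leg 1: -140.8° → +159.3°, shortest Δλ = -59.9° (west) — crosses 180°.
Leg 2: +159.3° → -39.0°, shortest Δλ = 161.7° (east) — crosses 180°.
Leg 3: -39.0° → +59.7°, shortest Δλ = 98.7° (east) — does not cross 180°.
Leg 4: +59.7° → -75.5°, shortest Δλ = -135.2° (west) — does not cross 180°.
Total crossings: 2.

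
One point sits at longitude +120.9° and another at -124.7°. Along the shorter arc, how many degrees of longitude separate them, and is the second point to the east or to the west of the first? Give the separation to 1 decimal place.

Raw difference: -124.7 − 120.9 = -245.6°.
Normalise into (−180°, 180°]: -245.6° + 360° = 114.4°.
Positive ⇒ the second point lies to the east; separation 114.4°.

114.4° east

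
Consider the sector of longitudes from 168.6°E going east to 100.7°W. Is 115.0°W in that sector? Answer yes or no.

Yes

Band width going east from +168.6° to -100.7°: ((-100.7 − 168.6) mod 360) = 90.7°.
Offset of -115.0° east of the west edge: ((-115.0 − 168.6) mod 360) = 76.4°.
76.4° ≤ 90.7° ⇒ inside.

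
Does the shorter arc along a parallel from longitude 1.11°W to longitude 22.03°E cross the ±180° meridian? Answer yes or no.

No

Signed shortest Δλ = ((22.03 − -1.11 + 180) mod 360) − 180 = 23.14°.
Going east by 23.14° from -1.11° reaches +22.03° without touching 180°.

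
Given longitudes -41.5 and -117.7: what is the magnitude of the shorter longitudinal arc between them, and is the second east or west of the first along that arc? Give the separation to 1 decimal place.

76.2° west

Raw difference: -117.7 − -41.5 = -76.2°.
Normalise into (−180°, 180°]: -76.2° stays -76.2°.
Negative ⇒ the second point lies to the west; separation 76.2°.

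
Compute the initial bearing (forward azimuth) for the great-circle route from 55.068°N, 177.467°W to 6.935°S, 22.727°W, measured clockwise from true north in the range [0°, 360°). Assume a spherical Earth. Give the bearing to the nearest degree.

Δλ = -22.727 − -177.467 = 154.740°.
θ = atan2( sin Δλ · cos φ₂ , cos φ₁ · sin φ₂ − sin φ₁ · cos φ₂ · cos Δλ )
  = atan2(0.42360, 0.66688) = 32.424° → normalised to [0°, 360°): 32.424°.

32°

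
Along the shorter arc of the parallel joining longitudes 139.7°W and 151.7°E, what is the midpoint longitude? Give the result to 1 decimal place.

Signed shortest Δλ from -139.7° to +151.7° is -68.6°.
Midpoint longitude = -139.7° + (-68.6°)/2 = -139.7° − 34.3° = -174.0°.
(The naïve average (-139.7 + +151.7)/2 = 6.0° is on the wrong side of the globe.)

174.0°W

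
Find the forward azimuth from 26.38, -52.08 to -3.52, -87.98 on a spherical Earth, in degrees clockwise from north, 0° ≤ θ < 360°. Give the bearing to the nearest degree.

Δλ = -87.98 − -52.08 = -35.90°.
θ = atan2( sin Δλ · cos φ₂ , cos φ₁ · sin φ₂ − sin φ₁ · cos φ₂ · cos Δλ )
  = atan2(-0.58527, -0.41424) = -125.290° → normalised to [0°, 360°): 234.710°.

235°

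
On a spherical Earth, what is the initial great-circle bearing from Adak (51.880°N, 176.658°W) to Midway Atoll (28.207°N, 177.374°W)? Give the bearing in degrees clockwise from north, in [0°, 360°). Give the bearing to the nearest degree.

182°

Δλ = -177.374 − -176.658 = -0.716°.
θ = atan2( sin Δλ · cos φ₂ , cos φ₁ · sin φ₂ − sin φ₁ · cos φ₂ · cos Δλ )
  = atan2(-0.01101, -0.40146) = -178.429° → normalised to [0°, 360°): 181.571°.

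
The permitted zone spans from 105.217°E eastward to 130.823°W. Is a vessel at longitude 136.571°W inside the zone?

Yes

Band width going east from +105.217° to -130.823°: ((-130.823 − 105.217) mod 360) = 123.960°.
Offset of -136.571° east of the west edge: ((-136.571 − 105.217) mod 360) = 118.212°.
118.212° ≤ 123.960° ⇒ inside.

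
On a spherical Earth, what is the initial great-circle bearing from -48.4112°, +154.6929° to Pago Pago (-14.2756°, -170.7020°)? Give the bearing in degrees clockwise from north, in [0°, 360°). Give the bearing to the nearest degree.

52°

Δλ = -170.7020 − 154.6929 = -325.3949°; wrapped into (−180°, 180°]: 34.6051°.
θ = atan2( sin Δλ · cos φ₂ , cos φ₁ · sin φ₂ − sin φ₁ · cos φ₂ · cos Δλ )
  = atan2(0.55038, 0.43292) = 51.812° → normalised to [0°, 360°): 51.812°.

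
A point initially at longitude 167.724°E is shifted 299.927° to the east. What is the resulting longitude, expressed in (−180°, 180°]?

Start at +167.724°; shift +299.927° → +467.651°.
+467.651° lies outside (−180°, 180°]; subtract 360° → +107.651°.

107.651°E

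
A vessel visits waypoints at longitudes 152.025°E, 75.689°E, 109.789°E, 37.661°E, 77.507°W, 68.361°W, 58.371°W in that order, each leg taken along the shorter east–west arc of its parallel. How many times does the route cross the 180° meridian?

Leg 1: +152.025° → +75.689°, shortest Δλ = -76.336° (west) — does not cross 180°.
Leg 2: +75.689° → +109.789°, shortest Δλ = 34.1° (east) — does not cross 180°.
Leg 3: +109.789° → +37.661°, shortest Δλ = -72.128° (west) — does not cross 180°.
Leg 4: +37.661° → -77.507°, shortest Δλ = -115.168° (west) — does not cross 180°.
Leg 5: -77.507° → -68.361°, shortest Δλ = 9.146° (east) — does not cross 180°.
Leg 6: -68.361° → -58.371°, shortest Δλ = 9.99° (east) — does not cross 180°.
Total crossings: 0.

0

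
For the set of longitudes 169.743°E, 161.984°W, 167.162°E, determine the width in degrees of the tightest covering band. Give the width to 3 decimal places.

Sort the longitudes: -161.984°, +167.162°, +169.743°.
Eastward gaps between consecutive values (wrapping around): 329.146°, 2.581°, 28.273°.
Largest gap = 329.146° ⇒ minimal covering band is its complement: 360° − 329.146° = 30.854°.
Band runs from +167.162° eastward to -161.984°, crossing the antimeridian.

30.854°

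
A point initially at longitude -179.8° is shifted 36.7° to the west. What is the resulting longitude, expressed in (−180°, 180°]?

Start at -179.8°; shift −36.7° → -216.5°.
-216.5° lies outside (−180°, 180°]; add 360° → +143.5°.

+143.5°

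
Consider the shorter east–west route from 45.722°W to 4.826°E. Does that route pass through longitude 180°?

No

Signed shortest Δλ = ((4.826 − -45.722 + 180) mod 360) − 180 = 50.548°.
Going east by 50.548° from -45.722° reaches +4.826° without touching 180°.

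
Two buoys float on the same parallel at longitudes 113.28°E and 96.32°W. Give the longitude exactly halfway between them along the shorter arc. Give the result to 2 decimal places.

Signed shortest Δλ from +113.28° to -96.32° is +150.40°.
Midpoint longitude = +113.28° + (+150.40°)/2 = +113.28° + 75.20° = +188.48°.
Normalise into (−180°, 180°]: -171.52°.
(The naïve average (+113.28 + -96.32)/2 = 8.48° is on the wrong side of the globe.)

171.52°W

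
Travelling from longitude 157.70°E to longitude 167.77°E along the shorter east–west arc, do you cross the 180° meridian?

No

Signed shortest Δλ = ((167.77 − 157.70 + 180) mod 360) − 180 = 10.07°.
Going east by 10.07° from +157.70° reaches +167.77° without touching 180°.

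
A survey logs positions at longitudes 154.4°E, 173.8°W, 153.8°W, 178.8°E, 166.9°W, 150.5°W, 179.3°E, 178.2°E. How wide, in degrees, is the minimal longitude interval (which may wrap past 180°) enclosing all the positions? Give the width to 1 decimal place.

55.1°

Sort the longitudes: -173.8°, -166.9°, -153.8°, -150.5°, +154.4°, +178.2°, +178.8°, +179.3°.
Eastward gaps between consecutive values (wrapping around): 6.9°, 13.1°, 3.3°, 304.9°, 23.8°, 0.6°, 0.5°, 6.9°.
Largest gap = 304.9° ⇒ minimal covering band is its complement: 360° − 304.9° = 55.1°.
Band runs from +154.4° eastward to -150.5°, crossing the antimeridian.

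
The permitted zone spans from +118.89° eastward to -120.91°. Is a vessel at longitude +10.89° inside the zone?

Band width going east from +118.89° to -120.91°: ((-120.91 − 118.89) mod 360) = 120.20°.
Offset of +10.89° east of the west edge: ((10.89 − 118.89) mod 360) = 252.00°.
252.00° > 120.20° ⇒ outside.

No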